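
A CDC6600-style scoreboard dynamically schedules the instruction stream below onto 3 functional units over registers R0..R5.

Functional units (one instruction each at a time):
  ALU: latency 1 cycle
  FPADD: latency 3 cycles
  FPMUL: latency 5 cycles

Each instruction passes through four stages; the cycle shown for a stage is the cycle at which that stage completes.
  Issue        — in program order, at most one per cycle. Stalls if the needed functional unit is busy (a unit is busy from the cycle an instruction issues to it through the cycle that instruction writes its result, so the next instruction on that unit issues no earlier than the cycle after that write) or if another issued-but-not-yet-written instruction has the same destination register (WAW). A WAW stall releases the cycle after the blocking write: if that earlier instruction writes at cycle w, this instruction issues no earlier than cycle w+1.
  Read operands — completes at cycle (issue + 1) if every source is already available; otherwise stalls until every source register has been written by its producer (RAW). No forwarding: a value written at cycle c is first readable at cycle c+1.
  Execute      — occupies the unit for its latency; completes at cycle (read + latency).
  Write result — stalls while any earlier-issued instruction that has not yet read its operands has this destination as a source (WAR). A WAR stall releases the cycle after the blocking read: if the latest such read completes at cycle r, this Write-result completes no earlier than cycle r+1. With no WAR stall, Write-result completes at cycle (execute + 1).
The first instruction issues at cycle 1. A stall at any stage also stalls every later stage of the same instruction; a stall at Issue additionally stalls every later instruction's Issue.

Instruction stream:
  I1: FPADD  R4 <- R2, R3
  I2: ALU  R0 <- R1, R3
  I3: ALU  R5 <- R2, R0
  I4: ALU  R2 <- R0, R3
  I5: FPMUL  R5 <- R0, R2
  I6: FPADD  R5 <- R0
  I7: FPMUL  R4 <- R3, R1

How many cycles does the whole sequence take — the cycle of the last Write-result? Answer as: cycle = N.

cycle = 29

I1 -> (1, 2, 5, 6)
I2 -> (2, 3, 4, 5)
I3 -> (6, 7, 8, 9)  // struct: ALU busy until I2 writes@5
I4 -> (10, 11, 12, 13)  // struct: ALU busy until I3 writes@9
I5 -> (11, 14, 19, 20)  // RAW R2: wait I4 write@13
I6 -> (21, 22, 25, 26)  // WAW R5: wait I5 write@20
I7 -> (22, 23, 28, 29)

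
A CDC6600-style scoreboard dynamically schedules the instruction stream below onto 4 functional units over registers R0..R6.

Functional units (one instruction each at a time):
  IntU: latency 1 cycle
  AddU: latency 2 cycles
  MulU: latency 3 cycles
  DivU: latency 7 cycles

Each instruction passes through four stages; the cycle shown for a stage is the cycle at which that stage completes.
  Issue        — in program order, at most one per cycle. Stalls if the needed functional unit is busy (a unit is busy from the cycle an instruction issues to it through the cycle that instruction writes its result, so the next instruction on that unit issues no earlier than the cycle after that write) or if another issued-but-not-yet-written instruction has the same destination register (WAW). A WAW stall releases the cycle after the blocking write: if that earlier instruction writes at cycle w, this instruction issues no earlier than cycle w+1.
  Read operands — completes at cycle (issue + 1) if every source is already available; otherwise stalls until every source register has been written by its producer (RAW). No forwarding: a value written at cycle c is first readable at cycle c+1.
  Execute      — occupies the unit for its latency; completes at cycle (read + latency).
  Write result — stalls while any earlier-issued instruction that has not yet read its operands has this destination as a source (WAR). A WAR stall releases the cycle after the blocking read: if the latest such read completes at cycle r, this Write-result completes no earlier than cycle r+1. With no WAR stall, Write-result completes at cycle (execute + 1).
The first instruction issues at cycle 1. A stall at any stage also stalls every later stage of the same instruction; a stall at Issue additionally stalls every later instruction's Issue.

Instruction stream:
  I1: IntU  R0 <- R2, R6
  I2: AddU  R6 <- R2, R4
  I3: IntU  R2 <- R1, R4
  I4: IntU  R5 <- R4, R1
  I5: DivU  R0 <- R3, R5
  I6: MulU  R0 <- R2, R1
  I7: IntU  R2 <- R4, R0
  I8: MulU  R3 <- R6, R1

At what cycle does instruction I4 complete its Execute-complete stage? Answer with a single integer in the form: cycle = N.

cycle = 11

I1  is:1  ro:2  ex:3  wr:4
I2  is:2  ro:3  ex:5  wr:6
I3  is:5  ro:6  ex:7  wr:8  — struct: IntU busy until I1 writes@4
I4  is:9  ro:10  ex:11  wr:12  — struct: IntU busy until I3 writes@8
I5  is:10  ro:13  ex:20  wr:21  — RAW R5: wait I4 write@12
I6  is:22  ro:23  ex:26  wr:27  — WAW R0: wait I5 write@21
I7  is:23  ro:28  ex:29  wr:30  — RAW R0: wait I6 write@27
I8  is:28  ro:29  ex:32  wr:33  — struct: MulU busy until I6 writes@27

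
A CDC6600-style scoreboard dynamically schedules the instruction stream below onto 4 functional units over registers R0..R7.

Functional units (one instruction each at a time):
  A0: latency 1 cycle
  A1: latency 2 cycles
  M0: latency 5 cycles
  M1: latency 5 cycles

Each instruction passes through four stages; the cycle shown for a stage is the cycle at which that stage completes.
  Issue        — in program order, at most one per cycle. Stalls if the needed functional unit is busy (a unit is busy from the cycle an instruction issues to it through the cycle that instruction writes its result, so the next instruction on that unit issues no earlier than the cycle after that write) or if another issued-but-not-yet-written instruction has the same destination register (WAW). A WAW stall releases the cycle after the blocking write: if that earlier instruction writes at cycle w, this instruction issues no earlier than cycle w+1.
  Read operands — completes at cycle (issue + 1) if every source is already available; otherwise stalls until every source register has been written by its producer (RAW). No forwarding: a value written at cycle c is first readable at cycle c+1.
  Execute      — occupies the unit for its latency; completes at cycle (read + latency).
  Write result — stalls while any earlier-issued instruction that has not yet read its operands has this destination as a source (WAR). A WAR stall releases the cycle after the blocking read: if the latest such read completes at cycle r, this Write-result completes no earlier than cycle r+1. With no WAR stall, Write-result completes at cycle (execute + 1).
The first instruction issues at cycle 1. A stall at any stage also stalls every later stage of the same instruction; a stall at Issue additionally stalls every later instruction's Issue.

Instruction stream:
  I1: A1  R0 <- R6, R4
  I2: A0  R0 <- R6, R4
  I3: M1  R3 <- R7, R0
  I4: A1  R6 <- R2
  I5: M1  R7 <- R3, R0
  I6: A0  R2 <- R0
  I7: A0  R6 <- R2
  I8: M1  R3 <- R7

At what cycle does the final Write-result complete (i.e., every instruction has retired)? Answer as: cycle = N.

  I1 | 1 | 2 | 4 | 5
  I2 | 6 | 7 | 8 | 9   WAW R0: wait I1 write@5
  I3 | 7 | 10 | 15 | 16   RAW R0: wait I2 write@9
  I4 | 8 | 9 | 11 | 12
  I5 | 17 | 18 | 23 | 24   struct: M1 busy until I3 writes@16
  I6 | 18 | 19 | 20 | 21
  I7 | 22 | 23 | 24 | 25   struct: A0 busy until I6 writes@21
  I8 | 25 | 26 | 31 | 32   struct: M1 busy until I5 writes@24

cycle = 32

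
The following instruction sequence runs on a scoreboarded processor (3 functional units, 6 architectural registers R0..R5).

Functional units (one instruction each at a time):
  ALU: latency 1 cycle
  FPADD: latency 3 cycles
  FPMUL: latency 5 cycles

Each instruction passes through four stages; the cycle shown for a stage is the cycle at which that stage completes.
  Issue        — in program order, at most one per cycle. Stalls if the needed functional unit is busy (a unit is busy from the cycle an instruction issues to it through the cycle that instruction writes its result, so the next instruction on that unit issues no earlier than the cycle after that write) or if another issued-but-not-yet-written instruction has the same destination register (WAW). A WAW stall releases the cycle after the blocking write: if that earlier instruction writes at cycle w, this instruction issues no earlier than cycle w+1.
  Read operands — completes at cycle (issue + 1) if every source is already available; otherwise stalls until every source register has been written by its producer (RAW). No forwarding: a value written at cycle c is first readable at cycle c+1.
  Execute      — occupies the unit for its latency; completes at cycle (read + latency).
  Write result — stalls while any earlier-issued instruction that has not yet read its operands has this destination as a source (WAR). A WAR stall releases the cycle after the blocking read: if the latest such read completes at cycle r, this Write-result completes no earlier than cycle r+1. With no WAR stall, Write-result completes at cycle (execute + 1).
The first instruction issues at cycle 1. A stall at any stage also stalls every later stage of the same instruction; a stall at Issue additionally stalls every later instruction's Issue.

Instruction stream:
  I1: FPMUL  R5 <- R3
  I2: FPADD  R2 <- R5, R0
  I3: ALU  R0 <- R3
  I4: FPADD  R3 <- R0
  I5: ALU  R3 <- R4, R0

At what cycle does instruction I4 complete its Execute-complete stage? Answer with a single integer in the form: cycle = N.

cycle = 18

I1: IS=1 RO=2 EX=7 WR=8
I2: IS=2 RO=9 EX=12 WR=13  [RAW R5: wait I1 write@8]
I3: IS=3 RO=4 EX=5 WR=10  [WAR R0: wait I2 read@9]
I4: IS=14 RO=15 EX=18 WR=19  [struct: FPADD busy until I2 writes@13]
I5: IS=20 RO=21 EX=22 WR=23  [WAW R3: wait I4 write@19]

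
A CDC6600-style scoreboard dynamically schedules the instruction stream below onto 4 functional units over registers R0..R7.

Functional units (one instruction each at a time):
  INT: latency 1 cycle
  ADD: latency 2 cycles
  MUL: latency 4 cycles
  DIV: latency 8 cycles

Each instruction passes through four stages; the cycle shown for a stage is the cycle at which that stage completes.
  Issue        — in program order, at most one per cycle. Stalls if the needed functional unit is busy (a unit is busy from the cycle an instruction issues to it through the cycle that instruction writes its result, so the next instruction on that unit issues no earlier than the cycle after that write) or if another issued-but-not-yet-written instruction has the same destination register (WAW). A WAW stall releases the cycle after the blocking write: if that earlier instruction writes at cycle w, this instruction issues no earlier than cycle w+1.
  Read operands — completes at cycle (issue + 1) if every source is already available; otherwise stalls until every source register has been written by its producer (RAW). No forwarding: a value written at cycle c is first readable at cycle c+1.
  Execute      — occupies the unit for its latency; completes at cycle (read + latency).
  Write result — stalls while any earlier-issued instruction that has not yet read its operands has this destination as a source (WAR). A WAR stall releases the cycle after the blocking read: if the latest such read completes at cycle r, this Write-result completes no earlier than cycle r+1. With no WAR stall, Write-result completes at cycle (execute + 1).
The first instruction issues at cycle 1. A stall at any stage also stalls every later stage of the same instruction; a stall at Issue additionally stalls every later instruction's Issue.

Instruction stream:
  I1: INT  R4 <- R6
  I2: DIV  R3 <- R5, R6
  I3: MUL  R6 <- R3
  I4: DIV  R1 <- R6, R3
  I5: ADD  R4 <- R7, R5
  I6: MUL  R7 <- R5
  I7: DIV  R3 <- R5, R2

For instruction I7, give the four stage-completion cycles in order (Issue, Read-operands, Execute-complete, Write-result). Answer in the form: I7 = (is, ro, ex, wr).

cycle 1: I1 issues→INT
cycle 2: I1 reads, I2 issues→DIV
cycle 3: I1 exec-done, I2 reads, I3 issues→MUL
cycle 4: I1 writes R4
cycle 11: I2 exec-done
cycle 12: I2 writes R3
cycle 13: I3 reads, I4 issues→DIV
cycle 14: I5 issues→ADD
cycle 15: I5 reads
cycle 17: I3 exec-done, I5 exec-done
cycle 18: I3 writes R6, I5 writes R4
cycle 19: I4 reads, I6 issues→MUL
cycle 20: I6 reads
cycle 24: I6 exec-done
cycle 25: I6 writes R7
cycle 27: I4 exec-done
cycle 28: I4 writes R1
cycle 29: I7 issues→DIV
cycle 30: I7 reads
cycle 38: I7 exec-done
cycle 39: I7 writes R3

I7 = (29, 30, 38, 39)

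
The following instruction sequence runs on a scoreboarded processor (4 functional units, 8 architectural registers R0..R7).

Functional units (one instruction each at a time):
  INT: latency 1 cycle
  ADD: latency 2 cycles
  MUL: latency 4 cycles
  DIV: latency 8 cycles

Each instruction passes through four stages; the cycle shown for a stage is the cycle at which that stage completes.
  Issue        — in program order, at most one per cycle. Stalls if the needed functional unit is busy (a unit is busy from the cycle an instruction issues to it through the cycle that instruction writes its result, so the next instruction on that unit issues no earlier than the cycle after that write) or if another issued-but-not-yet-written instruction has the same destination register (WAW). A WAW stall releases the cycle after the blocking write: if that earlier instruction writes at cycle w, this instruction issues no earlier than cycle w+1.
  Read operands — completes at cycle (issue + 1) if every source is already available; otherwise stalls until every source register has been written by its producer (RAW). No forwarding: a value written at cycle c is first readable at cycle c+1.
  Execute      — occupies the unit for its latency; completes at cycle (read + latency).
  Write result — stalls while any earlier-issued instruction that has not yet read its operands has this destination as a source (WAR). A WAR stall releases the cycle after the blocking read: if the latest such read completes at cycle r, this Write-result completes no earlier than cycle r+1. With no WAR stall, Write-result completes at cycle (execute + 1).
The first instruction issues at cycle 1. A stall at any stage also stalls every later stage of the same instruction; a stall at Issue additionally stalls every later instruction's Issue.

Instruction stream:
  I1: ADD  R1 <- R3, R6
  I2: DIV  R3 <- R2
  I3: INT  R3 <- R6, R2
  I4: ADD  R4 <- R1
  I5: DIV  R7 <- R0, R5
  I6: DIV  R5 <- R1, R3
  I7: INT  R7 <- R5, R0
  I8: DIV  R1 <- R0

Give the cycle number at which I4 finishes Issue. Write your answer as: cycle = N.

cycle = 14

c1: I1→ADD
c2: I1 RO; I2→DIV
c3: I2 RO
c4: I1 EX
c5: I1 WR R1
c11: I2 EX
c12: I2 WR R3
c13: I3→INT
c14: I3 RO; I4→ADD
c15: I3 EX; I4 RO; I5→DIV
c16: I3 WR R3; I5 RO
c17: I4 EX
c18: I4 WR R4
c24: I5 EX
c25: I5 WR R7
c26: I6→DIV
c27: I6 RO; I7→INT
c35: I6 EX
c36: I6 WR R5
c37: I7 RO; I8→DIV
c38: I7 EX; I8 RO
c39: I7 WR R7
c46: I8 EX
c47: I8 WR R1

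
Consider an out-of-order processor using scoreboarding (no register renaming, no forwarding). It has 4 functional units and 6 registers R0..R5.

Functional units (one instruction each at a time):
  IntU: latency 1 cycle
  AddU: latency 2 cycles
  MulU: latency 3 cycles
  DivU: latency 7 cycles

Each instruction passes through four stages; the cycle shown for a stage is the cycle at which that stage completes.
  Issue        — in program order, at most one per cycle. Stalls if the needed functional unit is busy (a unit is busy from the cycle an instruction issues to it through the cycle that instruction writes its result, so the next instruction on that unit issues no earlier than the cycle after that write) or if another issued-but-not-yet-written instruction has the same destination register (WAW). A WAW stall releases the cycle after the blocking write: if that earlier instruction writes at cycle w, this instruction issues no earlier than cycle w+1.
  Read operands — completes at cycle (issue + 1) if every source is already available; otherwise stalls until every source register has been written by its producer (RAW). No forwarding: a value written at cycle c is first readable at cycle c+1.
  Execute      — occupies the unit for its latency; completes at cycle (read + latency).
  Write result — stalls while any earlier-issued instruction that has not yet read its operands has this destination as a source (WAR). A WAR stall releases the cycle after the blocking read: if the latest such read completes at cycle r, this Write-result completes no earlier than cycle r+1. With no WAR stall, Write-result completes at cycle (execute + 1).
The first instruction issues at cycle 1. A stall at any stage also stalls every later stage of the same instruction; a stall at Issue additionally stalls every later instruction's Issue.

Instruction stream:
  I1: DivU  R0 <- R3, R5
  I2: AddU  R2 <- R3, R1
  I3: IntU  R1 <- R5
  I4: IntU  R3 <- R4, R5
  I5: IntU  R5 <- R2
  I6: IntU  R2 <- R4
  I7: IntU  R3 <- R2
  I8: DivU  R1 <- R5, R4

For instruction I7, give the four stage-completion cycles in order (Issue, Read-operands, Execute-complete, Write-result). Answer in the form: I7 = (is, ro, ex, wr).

I7 = (19, 20, 21, 22)

  I1 | 1 | 2 | 9 | 10
  I2 | 2 | 3 | 5 | 6
  I3 | 3 | 4 | 5 | 6
  I4 | 7 | 8 | 9 | 10   struct: IntU busy until I3 writes@6
  I5 | 11 | 12 | 13 | 14   struct: IntU busy until I4 writes@10
  I6 | 15 | 16 | 17 | 18   struct: IntU busy until I5 writes@14
  I7 | 19 | 20 | 21 | 22   struct: IntU busy until I6 writes@18
  I8 | 20 | 21 | 28 | 29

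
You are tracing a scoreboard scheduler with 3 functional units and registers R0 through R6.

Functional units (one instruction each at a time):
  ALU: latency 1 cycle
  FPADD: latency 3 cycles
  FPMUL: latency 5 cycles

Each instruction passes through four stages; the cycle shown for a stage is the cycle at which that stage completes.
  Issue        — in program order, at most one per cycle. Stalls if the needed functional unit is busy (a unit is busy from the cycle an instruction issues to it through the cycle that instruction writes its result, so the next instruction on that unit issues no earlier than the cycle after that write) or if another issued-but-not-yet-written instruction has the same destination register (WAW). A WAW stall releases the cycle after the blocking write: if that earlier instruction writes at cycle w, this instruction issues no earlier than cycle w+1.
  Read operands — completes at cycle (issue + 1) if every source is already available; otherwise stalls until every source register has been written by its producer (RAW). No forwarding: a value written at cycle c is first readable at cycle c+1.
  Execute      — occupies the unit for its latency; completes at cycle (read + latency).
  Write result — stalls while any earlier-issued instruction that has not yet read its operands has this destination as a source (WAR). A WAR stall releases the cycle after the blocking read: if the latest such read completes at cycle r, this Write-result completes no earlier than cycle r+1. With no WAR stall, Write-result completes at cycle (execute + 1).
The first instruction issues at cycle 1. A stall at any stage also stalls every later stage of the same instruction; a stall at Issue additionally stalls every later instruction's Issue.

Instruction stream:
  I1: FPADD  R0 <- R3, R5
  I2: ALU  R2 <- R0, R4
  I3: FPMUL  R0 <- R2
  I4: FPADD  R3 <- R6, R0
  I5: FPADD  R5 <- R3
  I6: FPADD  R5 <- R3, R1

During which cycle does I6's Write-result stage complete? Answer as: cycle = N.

I1 -> (1, 2, 5, 6)
I2 -> (2, 7, 8, 9)  // RAW R0: wait I1 write@6
I3 -> (7, 10, 15, 16)  // WAW R0: wait I1 write@6, RAW R2: wait I2 write@9
I4 -> (8, 17, 20, 21)  // RAW R0: wait I3 write@16
I5 -> (22, 23, 26, 27)  // struct: FPADD busy until I4 writes@21
I6 -> (28, 29, 32, 33)  // struct: FPADD busy until I5 writes@27

cycle = 33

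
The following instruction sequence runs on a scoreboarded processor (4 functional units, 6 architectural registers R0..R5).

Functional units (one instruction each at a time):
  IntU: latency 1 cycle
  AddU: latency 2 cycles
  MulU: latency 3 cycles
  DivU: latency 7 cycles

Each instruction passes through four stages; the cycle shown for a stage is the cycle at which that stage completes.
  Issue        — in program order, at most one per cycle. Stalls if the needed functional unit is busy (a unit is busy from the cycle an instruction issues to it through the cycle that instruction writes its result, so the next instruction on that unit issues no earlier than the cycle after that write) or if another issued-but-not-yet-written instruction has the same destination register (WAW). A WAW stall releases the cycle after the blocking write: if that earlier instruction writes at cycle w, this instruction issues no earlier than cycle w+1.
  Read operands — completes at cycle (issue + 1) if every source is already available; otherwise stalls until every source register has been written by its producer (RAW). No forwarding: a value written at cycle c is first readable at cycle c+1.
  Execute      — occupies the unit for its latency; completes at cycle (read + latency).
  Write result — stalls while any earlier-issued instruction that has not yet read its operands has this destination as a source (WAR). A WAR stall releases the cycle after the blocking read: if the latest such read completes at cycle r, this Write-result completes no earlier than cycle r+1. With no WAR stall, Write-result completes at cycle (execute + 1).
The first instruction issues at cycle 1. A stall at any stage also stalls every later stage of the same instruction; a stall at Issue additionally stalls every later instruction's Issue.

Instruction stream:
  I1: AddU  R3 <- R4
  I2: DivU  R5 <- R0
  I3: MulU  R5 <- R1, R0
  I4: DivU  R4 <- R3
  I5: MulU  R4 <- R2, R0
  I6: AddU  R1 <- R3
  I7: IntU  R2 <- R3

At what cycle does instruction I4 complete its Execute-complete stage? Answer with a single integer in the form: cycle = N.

cycle = 21

[1] I1→AddU
[2] I1 RO; I2→DivU
[3] I2 RO
[4] I1 EX
[5] I1 WR R3
[10] I2 EX
[11] I2 WR R5
[12] I3→MulU
[13] I3 RO; I4→DivU
[14] I4 RO
[16] I3 EX
[17] I3 WR R5
[21] I4 EX
[22] I4 WR R4
[23] I5→MulU
[24] I5 RO; I6→AddU
[25] I6 RO; I7→IntU
[26] I7 RO
[27] I5 EX; I6 EX; I7 EX
[28] I5 WR R4; I6 WR R1; I7 WR R2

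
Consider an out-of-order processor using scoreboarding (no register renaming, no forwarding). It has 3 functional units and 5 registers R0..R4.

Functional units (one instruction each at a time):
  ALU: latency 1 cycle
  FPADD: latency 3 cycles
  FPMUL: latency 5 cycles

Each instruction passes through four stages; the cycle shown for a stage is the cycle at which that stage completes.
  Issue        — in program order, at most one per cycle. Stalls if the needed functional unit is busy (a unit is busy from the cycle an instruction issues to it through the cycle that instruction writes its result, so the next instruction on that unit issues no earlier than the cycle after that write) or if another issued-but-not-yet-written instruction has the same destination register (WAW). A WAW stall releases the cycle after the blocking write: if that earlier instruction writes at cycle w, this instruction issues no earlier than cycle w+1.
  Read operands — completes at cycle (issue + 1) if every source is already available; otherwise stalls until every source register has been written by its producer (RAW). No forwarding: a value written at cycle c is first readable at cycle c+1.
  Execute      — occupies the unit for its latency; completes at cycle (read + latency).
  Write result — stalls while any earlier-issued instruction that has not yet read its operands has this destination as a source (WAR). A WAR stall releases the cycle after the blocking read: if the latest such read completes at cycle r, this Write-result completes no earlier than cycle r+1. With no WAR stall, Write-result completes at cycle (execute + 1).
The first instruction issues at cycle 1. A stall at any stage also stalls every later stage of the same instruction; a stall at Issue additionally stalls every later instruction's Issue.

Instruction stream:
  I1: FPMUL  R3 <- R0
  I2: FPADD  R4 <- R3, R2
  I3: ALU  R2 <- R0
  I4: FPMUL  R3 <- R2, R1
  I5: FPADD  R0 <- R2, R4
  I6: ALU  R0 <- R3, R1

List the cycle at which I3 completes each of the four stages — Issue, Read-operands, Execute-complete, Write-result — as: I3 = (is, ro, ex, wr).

I1  is:1  ro:2  ex:7  wr:8
I2  is:2  ro:9  ex:12  wr:13  — RAW R3: wait I1 write@8
I3  is:3  ro:4  ex:5  wr:10  — WAR R2: wait I2 read@9
I4  is:9  ro:11  ex:16  wr:17  — struct: FPMUL busy until I1 writes@8, RAW R2: wait I3 write@10
I5  is:14  ro:15  ex:18  wr:19  — struct: FPADD busy until I2 writes@13
I6  is:20  ro:21  ex:22  wr:23  — WAW R0: wait I5 write@19

I3 = (3, 4, 5, 10)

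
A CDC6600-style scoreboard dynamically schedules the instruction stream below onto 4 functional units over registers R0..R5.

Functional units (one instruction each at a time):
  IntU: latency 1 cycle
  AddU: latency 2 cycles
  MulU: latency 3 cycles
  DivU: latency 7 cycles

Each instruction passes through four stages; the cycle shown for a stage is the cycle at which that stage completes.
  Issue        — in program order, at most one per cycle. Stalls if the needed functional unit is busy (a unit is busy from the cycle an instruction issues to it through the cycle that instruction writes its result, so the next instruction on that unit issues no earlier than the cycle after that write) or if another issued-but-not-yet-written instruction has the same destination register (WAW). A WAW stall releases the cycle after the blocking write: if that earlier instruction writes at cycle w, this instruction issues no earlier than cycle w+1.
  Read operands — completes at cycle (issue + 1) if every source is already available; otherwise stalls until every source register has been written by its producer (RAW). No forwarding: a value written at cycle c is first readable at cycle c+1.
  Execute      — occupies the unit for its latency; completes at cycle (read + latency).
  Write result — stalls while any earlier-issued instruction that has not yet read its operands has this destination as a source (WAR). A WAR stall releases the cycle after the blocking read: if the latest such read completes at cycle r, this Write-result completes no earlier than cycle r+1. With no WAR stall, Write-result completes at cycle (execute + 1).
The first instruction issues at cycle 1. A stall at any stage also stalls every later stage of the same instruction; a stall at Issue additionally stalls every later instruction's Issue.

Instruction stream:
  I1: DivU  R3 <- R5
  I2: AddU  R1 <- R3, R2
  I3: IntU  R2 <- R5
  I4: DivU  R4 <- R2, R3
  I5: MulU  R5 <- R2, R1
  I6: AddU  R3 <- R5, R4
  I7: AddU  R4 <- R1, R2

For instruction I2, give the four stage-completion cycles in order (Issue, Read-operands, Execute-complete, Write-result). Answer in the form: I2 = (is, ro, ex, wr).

t=1  I1 issues→DivU
t=2  I1 reads | I2 issues→AddU
t=3  I3 issues→IntU
t=4  I3 reads
t=5  I3 exec-done
t=9  I1 exec-done
t=10  I1 writes R3
t=11  I2 reads | I4 issues→DivU
t=12  I3 writes R2 | I5 issues→MulU
t=13  I2 exec-done | I4 reads
t=14  I2 writes R1
t=15  I5 reads | I6 issues→AddU
t=18  I5 exec-done
t=19  I5 writes R5
t=20  I4 exec-done
t=21  I4 writes R4
t=22  I6 reads
t=24  I6 exec-done
t=25  I6 writes R3
t=26  I7 issues→AddU
t=27  I7 reads
t=29  I7 exec-done
t=30  I7 writes R4

I2 = (2, 11, 13, 14)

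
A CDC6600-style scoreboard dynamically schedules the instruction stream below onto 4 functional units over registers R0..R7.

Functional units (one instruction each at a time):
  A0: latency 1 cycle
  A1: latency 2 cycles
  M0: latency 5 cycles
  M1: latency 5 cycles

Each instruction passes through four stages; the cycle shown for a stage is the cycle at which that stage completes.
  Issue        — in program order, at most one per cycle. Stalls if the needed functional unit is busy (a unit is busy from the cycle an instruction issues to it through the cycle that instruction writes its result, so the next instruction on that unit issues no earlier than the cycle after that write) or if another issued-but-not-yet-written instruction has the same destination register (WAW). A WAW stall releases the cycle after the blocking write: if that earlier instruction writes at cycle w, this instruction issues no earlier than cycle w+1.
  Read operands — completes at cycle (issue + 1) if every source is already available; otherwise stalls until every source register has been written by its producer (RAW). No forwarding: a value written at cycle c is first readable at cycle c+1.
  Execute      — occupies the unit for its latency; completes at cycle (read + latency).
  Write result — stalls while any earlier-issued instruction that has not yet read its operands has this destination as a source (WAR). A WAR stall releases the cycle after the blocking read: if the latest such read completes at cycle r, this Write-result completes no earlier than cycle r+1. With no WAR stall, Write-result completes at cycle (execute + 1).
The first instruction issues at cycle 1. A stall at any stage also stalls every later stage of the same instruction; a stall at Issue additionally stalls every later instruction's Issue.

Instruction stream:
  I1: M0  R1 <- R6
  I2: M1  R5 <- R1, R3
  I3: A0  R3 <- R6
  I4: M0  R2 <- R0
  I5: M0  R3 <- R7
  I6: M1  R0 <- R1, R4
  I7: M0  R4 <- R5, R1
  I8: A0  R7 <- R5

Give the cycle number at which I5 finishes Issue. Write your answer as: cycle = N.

cycle = 17

1) issue 1, read 2, done 7, write 8
2) issue 2, read 9, done 14, write 15  <RAW R1: wait I1 write@8>
3) issue 3, read 4, done 5, write 10  <WAR R3: wait I2 read@9>
4) issue 9, read 10, done 15, write 16  <struct: M0 busy until I1 writes@8>
5) issue 17, read 18, done 23, write 24  <struct: M0 busy until I4 writes@16>
6) issue 18, read 19, done 24, write 25
7) issue 25, read 26, done 31, write 32  <struct: M0 busy until I5 writes@24>
8) issue 26, read 27, done 28, write 29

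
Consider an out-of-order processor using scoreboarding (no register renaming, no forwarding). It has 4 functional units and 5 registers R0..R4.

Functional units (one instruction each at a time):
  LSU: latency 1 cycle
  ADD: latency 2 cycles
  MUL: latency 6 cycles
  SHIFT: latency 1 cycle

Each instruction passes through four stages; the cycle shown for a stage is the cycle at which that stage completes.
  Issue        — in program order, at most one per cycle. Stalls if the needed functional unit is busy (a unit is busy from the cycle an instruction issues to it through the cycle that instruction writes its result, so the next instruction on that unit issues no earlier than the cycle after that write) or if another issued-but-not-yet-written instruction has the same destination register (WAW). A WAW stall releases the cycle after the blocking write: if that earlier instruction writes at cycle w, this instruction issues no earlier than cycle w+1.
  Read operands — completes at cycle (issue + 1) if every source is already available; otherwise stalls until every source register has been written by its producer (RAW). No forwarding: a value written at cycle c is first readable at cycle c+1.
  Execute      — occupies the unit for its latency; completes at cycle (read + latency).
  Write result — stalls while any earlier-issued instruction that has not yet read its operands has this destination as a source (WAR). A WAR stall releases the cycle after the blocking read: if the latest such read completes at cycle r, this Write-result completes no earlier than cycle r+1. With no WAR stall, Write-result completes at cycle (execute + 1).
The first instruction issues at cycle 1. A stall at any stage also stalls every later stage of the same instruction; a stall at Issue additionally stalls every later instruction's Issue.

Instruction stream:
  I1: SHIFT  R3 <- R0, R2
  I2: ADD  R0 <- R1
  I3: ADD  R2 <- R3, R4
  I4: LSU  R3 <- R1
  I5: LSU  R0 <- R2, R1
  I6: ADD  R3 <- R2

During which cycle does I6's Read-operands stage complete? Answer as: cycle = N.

cycle = 14

c1: issue I1 (SHIFT)
c2: I1 read-ops; issue I2 (ADD)
c3: I1 finished on SHIFT; I2 read-ops
c4: I1→R3
c5: I2 finished on ADD
c6: I2→R0
c7: issue I3 (ADD)
c8: I3 read-ops; issue I4 (LSU)
c9: I4 read-ops
c10: I3 finished on ADD; I4 finished on LSU
c11: I3→R2; I4→R3
c12: issue I5 (LSU)
c13: I5 read-ops; issue I6 (ADD)
c14: I5 finished on LSU; I6 read-ops
c15: I5→R0
c16: I6 finished on ADD
c17: I6→R3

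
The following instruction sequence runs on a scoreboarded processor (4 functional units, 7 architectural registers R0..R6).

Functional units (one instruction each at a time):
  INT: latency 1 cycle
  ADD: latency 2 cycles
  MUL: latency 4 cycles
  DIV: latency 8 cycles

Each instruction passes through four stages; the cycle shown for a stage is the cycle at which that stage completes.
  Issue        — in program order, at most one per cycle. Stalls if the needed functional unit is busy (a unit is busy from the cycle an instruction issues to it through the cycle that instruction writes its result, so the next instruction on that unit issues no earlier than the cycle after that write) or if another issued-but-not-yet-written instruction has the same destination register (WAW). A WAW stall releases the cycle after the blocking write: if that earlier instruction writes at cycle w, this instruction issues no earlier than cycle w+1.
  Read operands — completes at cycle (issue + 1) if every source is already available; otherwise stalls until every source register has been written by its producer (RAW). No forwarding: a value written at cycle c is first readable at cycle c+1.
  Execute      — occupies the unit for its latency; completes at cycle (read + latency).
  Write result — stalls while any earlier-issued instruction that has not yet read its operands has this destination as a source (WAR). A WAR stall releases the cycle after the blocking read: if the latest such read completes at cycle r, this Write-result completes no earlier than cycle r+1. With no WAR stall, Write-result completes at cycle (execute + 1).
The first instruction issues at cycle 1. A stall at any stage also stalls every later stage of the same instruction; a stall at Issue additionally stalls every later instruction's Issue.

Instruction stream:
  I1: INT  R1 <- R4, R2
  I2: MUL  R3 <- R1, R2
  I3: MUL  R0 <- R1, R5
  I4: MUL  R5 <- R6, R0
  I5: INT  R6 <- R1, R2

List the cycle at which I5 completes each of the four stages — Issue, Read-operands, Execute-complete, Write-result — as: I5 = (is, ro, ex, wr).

[I1] 1/2/3/4
[I2] 2/5/9/10  (RAW R1: wait I1 write@4)
[I3] 11/12/16/17  (struct: MUL busy until I2 writes@10)
[I4] 18/19/23/24  (struct: MUL busy until I3 writes@17)
[I5] 19/20/21/22

I5 = (19, 20, 21, 22)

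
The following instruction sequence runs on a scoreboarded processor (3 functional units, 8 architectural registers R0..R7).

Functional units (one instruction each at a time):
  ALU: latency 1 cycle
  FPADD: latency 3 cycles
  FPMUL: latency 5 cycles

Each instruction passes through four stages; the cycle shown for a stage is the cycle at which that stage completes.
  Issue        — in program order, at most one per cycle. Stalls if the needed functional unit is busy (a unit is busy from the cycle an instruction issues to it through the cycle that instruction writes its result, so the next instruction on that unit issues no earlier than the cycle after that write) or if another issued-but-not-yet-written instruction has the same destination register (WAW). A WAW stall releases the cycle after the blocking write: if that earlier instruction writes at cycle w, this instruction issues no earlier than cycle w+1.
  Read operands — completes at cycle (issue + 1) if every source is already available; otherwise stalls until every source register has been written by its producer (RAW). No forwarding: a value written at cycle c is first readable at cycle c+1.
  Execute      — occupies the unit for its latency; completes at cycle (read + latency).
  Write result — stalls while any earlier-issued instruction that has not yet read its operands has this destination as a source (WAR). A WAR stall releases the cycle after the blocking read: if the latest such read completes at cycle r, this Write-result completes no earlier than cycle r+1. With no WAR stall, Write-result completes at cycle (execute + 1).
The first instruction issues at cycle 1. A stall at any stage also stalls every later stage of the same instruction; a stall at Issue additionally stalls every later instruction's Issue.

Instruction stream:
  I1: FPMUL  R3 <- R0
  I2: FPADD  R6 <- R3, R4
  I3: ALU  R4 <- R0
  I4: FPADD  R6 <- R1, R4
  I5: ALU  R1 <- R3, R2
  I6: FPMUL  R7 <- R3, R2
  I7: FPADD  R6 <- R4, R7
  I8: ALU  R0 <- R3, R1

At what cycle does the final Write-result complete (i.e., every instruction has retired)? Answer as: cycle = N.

cycle = 28

cycle 1: I1→FPMUL
cycle 2: I1 RO · I2→FPADD
cycle 3: I3→ALU
cycle 4: I3 RO
cycle 5: I3 EX
cycle 7: I1 EX
cycle 8: I1 WR R3
cycle 9: I2 RO
cycle 10: I3 WR R4
cycle 12: I2 EX
cycle 13: I2 WR R6
cycle 14: I4→FPADD
cycle 15: I4 RO · I5→ALU
cycle 16: I5 RO · I6→FPMUL
cycle 17: I5 EX · I6 RO
cycle 18: I4 EX · I5 WR R1
cycle 19: I4 WR R6
cycle 20: I7→FPADD
cycle 21: I8→ALU
cycle 22: I6 EX · I8 RO
cycle 23: I6 WR R7 · I8 EX
cycle 24: I7 RO · I8 WR R0
cycle 27: I7 EX
cycle 28: I7 WR R6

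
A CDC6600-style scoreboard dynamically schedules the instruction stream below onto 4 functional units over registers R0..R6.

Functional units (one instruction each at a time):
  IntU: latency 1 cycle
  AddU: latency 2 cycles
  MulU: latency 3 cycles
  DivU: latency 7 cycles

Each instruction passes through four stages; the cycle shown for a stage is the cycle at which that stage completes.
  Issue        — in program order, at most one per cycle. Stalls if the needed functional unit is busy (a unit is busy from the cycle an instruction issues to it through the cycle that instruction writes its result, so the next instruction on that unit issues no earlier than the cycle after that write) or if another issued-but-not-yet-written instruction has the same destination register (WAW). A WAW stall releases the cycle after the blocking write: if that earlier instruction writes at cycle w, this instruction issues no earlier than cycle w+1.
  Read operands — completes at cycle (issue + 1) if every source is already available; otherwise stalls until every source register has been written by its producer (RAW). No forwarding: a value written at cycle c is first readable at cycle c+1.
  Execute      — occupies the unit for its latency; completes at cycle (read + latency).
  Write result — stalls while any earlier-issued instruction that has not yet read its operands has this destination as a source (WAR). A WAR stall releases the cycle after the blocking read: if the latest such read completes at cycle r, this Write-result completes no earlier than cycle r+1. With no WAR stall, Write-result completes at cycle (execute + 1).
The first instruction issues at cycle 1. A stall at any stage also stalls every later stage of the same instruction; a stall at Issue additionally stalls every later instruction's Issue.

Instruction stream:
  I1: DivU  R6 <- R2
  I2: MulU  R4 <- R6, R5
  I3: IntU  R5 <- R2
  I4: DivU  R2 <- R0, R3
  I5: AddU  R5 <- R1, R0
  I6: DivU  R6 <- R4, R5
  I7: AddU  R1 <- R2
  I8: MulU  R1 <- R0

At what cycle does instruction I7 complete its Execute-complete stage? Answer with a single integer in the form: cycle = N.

t=1  I1 dispatched to DivU
t=2  I1 operands ready; I2 dispatched to MulU
t=3  I3 dispatched to IntU
t=4  I3 operands ready
t=5  I3 complete
t=9  I1 complete
t=10  R6←I1
t=11  I2 operands ready; I4 dispatched to DivU
t=12  R5←I3; I4 operands ready
t=13  I5 dispatched to AddU
t=14  I2 complete; I5 operands ready
t=15  R4←I2
t=16  I5 complete
t=17  R5←I5
t=19  I4 complete
t=20  R2←I4
t=21  I6 dispatched to DivU
t=22  I6 operands ready; I7 dispatched to AddU
t=23  I7 operands ready
t=25  I7 complete
t=26  R1←I7
t=27  I8 dispatched to MulU
t=28  I8 operands ready
t=29  I6 complete
t=30  R6←I6
t=31  I8 complete
t=32  R1←I8

cycle = 25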